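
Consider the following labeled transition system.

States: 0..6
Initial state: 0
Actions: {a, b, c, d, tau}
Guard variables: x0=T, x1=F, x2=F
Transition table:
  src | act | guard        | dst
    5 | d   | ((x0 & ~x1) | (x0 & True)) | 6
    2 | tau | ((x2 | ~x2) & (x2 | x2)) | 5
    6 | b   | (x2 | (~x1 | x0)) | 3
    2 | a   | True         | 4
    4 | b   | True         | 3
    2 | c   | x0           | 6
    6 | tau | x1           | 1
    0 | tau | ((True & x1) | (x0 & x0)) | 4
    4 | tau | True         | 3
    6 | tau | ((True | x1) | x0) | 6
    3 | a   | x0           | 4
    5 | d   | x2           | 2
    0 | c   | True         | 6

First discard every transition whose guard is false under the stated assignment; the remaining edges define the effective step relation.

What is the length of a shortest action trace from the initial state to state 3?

Breadth-first toward 3:
  Layer 0: {0}
  Layer 1: {4,6}
  Layer 2: {3}
depth(3)=2, e.g. c·b

Answer: 2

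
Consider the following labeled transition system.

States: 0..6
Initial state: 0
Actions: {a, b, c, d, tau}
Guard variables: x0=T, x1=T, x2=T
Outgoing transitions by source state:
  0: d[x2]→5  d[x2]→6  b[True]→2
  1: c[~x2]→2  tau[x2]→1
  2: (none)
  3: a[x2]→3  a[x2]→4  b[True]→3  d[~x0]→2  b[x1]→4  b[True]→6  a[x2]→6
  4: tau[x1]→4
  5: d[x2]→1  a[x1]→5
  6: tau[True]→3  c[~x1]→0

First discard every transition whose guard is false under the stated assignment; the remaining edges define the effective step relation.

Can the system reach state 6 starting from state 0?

Answer: REACHABLE

Analysis:
After dropping false guards: 14 live edges.
Layer 0: {0}
Layer 1: {2,5,6}  total {0,2,5,6}
Layer 2: {1,3}  total {0,1,2,3,5,6}
Layer 3: {4}  total {0,1,2,3,4,5,6}
R = {0,1,2,3,4,5,6}
Path to 6: d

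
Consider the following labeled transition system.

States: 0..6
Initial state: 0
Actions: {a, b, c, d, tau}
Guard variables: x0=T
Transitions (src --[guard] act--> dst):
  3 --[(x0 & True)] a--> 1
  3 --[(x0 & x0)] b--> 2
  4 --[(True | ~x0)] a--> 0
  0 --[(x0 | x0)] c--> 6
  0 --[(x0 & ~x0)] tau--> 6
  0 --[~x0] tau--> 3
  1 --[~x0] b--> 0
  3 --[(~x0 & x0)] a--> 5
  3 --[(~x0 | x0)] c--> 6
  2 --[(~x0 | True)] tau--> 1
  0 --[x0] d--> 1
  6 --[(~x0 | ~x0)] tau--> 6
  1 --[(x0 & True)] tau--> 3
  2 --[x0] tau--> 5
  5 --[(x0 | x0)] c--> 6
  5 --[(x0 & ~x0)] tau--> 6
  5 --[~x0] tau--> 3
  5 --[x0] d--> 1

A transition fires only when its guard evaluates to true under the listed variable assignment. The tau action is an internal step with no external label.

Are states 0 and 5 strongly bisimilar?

Answer: BISIMILAR

Trace:
Compute ~ classes (split until stable):
  round 0: {{0,1,2,3,4,5,6}}
  round 1: {{0,5},{1,2},{3},{4},{6}}
  round 2: {{0,5},{1},{2},{3},{4},{6}}
6 equivalence class(es) (converged in 3)
0∈{0,5}, 5∈{0,5}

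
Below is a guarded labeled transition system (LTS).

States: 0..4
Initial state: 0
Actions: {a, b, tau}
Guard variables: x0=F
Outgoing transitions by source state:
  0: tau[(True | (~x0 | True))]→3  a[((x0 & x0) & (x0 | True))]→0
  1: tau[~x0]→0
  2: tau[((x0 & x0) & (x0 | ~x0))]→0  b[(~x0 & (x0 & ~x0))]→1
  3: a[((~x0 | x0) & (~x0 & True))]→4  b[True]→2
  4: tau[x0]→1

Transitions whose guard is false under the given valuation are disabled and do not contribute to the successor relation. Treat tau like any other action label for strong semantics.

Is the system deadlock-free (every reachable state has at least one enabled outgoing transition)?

Answer: DEADLOCK at state 2

Working:
R = {0,2,3,4}
  0: tau→3  [1 exit(s)]
  2: ∅  [deadlock]
  3: a→4  b→2  [2 exit(s)]
  4: ∅  [deadlock]
trace reaching 2: tau·b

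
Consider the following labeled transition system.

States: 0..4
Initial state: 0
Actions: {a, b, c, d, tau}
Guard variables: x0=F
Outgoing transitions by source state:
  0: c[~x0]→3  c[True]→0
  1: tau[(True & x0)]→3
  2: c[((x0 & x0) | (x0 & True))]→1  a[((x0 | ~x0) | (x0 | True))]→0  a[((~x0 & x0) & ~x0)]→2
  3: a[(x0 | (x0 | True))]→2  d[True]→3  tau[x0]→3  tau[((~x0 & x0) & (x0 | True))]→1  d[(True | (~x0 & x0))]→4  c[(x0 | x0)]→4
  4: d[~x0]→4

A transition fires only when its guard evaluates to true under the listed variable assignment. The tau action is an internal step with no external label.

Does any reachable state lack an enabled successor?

Answer: DEADLOCK-FREE

Analysis:
Reachable = {0,2,3,4}
  0: c→0  c→3  [deg 2]
  2: a→0  [deg 1]
  3: a→2  d→3  d→4  [deg 3]
  4: d→4  [deg 1]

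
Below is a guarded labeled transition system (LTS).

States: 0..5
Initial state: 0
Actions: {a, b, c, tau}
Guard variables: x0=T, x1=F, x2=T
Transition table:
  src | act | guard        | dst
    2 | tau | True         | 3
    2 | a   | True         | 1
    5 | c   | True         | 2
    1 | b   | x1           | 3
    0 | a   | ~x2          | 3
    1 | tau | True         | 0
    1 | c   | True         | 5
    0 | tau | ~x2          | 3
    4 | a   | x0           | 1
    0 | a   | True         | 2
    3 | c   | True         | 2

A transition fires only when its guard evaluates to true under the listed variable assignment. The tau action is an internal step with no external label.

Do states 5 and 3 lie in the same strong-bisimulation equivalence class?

Answer: BISIMILAR

Trace:
Compute ~ classes (split until stable):
  P[0] = {{0,1,2,3,4,5}}
  P[1] = {{0,4},{1},{2},{3,5}}
  P[2] = {{0},{1},{2},{3,5},{4}}
5 equivalence class(es) (converged in 3)
5∈{3,5}, 3∈{3,5}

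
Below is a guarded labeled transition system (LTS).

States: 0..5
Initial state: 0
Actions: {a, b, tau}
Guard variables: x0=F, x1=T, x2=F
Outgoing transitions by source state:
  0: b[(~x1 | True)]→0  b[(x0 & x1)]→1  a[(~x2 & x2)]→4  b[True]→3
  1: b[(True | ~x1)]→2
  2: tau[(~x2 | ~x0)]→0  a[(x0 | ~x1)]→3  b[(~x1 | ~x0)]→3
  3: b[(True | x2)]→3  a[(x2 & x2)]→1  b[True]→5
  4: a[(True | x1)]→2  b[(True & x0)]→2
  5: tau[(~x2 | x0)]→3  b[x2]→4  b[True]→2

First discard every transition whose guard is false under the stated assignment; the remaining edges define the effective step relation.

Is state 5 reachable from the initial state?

10 transition(s) survive guard evaluation.
L0 = {0}
L1 = {3}  total {0,3}
L2 = {5}  total {0,3,5}
L3 = {2}  total {0,2,3,5}
Reach set: {0,2,3,5}
trace reaching 5: b·b

Answer: REACHABLE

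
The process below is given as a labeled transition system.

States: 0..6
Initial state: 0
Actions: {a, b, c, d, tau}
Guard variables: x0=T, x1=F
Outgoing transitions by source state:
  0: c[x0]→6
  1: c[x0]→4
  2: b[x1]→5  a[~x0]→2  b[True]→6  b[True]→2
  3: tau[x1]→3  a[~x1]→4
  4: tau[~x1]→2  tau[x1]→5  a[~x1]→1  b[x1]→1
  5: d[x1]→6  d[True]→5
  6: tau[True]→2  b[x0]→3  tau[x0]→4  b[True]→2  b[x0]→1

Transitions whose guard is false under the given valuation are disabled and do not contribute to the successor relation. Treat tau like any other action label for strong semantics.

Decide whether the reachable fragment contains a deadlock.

R = {0,1,2,3,4,6}
  0: c→6  [1 out]
  1: c→4  [1 out]
  2: b→2  b→6  [2 out]
  3: a→4  [1 out]
  4: a→1  tau→2  [2 out]
  6: b→1  b→2  b→3  tau→2  tau→4  [5 out]

Answer: DEADLOCK-FREE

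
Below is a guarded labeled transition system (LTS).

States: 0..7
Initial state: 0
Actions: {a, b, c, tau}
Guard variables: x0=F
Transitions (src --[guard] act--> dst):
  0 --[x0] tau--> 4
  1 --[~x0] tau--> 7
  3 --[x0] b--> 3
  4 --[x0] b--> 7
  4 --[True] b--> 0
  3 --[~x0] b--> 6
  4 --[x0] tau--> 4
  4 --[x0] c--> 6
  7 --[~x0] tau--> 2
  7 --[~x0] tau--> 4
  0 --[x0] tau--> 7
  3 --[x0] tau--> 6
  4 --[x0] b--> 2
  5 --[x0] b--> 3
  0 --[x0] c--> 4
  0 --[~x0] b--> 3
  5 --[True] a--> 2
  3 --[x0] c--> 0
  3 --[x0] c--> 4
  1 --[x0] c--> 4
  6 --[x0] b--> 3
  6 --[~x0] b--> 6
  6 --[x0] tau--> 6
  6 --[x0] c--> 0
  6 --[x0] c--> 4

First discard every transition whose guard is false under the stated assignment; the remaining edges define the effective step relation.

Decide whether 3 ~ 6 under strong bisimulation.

Bisimulation quotient by refinement:
  round 0: {{0,1,2,3,4,5,6,7}}
  round 1: {{0,3,4,6},{1,7},{2},{5}}
  round 2: {{0,3,4,6},{1},{2},{5},{7}}
5 equivalence class(es) (converged in 3)
3∈{0,3,4,6}, 6∈{0,3,4,6}

Answer: BISIMILAR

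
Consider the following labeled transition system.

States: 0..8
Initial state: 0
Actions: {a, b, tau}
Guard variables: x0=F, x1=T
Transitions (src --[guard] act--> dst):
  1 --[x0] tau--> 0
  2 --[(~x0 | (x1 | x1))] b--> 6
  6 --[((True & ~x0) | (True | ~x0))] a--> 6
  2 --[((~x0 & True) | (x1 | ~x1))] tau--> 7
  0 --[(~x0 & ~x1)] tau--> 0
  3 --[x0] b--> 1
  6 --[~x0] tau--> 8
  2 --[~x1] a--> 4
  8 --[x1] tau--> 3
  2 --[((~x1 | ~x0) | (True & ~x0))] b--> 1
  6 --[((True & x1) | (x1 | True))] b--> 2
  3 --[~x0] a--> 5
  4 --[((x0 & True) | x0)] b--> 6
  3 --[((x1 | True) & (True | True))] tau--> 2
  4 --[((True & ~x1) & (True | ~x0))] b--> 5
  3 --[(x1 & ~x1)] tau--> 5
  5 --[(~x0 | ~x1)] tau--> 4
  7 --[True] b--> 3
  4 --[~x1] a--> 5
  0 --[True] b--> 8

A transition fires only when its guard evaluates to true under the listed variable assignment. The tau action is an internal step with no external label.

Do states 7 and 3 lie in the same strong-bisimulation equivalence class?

Answer: NOT BISIMILAR

Analysis:
Refine partition for ~:
  π0 = {{0,1,2,3,4,5,6,7,8}}
  π1 = {{0,7},{1,4},{2},{3},{5,8},{6}}
  π2 = {{0},{1,4},{2},{3},{5},{6},{7},{8}}
stable after 3 split(s): 8 block(s)
[7]={7}  [3]={3}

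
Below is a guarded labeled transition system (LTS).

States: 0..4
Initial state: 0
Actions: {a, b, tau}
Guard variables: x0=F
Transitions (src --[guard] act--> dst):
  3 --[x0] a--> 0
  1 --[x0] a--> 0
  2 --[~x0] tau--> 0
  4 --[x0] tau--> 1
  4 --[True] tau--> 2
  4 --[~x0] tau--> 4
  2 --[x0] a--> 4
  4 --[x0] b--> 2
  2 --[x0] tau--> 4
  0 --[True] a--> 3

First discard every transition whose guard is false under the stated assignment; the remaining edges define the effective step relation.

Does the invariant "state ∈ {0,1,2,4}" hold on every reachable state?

Safe = {0,1,2,4}
Reachable = {0,3}
  0: ok
  3: outside
reach 3 via a — violates

Answer: INVARIANT VIOLATED at state 3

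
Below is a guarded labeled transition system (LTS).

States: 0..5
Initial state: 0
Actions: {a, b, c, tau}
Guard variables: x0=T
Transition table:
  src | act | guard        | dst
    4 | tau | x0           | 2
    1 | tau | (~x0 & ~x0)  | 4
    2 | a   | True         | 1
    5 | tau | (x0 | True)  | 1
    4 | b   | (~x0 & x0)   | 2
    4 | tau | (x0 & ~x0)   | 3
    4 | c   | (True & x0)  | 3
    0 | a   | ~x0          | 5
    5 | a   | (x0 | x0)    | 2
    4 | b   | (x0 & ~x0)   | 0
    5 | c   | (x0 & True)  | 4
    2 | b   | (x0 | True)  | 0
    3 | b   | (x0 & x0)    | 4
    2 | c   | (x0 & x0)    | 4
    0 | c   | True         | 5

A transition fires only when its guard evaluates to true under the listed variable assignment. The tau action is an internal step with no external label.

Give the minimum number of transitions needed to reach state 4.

Breadth-first toward 4:
  Layer 0: {0}
  Layer 1: {5}
  Layer 2: {1,2,4}
depth(4)=2, e.g. c·c

Answer: 2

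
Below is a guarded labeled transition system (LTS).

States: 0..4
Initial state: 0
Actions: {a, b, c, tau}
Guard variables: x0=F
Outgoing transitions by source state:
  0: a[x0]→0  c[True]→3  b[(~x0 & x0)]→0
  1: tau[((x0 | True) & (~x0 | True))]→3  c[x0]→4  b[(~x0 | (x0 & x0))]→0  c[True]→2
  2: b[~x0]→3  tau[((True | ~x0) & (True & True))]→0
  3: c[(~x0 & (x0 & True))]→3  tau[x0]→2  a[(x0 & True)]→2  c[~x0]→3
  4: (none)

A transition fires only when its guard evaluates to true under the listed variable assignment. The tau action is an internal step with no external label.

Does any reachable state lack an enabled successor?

Reachable = {0,3}
  0: c→3  [1 out]
  3: c→3  [1 out]

Answer: DEADLOCK-FREE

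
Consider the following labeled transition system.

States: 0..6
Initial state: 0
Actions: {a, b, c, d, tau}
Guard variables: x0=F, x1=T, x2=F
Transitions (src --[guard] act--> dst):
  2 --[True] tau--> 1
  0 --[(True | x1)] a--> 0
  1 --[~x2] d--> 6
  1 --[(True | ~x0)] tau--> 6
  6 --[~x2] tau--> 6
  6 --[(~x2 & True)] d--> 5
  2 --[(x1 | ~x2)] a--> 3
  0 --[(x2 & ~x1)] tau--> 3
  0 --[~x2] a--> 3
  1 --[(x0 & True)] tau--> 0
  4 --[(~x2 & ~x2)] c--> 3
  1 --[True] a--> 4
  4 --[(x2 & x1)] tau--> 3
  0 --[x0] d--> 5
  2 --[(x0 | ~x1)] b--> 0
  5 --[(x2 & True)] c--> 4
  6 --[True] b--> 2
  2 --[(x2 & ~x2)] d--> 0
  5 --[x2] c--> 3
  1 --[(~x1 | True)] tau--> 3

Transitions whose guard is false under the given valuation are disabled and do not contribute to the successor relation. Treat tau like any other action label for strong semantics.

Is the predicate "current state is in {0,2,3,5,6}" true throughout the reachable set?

Answer: INVARIANT HOLDS

Working:
Inv-set: {0,2,3,5,6}
Reachable = {0,3}
  0: ✓
  3: ✓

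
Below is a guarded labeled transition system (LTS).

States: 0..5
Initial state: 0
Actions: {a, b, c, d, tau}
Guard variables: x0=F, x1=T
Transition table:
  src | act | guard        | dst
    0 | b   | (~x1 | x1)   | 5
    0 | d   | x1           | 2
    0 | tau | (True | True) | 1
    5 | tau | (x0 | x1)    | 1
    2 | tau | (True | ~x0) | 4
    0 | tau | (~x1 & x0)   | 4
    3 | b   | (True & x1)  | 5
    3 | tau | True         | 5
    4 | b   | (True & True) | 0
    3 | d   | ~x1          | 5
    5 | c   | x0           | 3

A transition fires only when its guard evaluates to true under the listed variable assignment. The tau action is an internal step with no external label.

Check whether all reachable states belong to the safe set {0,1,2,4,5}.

Inv-set: {0,1,2,4,5}
Reach set: {0,1,2,4,5}
  0: safe
  1: safe
  2: safe
  4: safe
  5: safe

Answer: INVARIANT HOLDS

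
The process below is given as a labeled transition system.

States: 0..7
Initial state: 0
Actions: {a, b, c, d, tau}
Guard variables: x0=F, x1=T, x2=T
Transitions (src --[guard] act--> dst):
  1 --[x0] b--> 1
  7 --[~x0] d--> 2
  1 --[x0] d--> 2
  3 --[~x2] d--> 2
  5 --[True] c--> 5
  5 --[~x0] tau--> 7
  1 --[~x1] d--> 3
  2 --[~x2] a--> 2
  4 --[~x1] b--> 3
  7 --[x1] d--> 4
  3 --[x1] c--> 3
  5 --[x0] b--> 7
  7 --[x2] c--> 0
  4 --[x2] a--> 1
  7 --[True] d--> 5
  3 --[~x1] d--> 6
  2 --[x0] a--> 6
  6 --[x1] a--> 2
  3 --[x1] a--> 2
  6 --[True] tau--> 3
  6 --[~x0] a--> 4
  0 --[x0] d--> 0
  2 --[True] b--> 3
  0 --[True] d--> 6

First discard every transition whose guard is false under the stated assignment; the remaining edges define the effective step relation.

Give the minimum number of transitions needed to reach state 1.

Breadth-first toward 1:
  L0 = {0}
  L1 = {6}
  L2 = {2,3,4}
  L3 = {1}
1 enters at depth 3; path d·a·a

Answer: 3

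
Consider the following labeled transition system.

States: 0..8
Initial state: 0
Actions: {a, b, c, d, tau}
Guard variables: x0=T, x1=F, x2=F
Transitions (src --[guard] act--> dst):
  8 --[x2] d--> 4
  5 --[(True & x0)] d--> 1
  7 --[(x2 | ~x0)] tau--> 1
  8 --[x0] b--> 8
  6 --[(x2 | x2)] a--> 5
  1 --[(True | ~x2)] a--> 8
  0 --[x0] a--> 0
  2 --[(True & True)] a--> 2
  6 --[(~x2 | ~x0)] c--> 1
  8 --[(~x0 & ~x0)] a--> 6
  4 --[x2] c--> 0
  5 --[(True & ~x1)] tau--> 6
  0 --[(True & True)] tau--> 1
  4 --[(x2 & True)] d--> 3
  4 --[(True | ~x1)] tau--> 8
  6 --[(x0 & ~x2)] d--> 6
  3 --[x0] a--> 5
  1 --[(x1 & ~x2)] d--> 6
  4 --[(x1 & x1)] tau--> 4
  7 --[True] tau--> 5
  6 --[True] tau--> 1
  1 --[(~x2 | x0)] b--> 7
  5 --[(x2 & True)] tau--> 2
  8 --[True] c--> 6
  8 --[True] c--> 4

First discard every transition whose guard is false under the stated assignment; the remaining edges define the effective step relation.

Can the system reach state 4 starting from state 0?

After dropping false guards: 16 live edges.
L0 = {0}
L1 = {1}  cumulative {0,1}
L2 = {7,8}  cumulative {0,1,7,8}
L3 = {4,5,6}  cumulative {0,1,4,5,6,7,8}
Reach set: {0,1,4,5,6,7,8}
witness 4: tau·a·c

Answer: REACHABLE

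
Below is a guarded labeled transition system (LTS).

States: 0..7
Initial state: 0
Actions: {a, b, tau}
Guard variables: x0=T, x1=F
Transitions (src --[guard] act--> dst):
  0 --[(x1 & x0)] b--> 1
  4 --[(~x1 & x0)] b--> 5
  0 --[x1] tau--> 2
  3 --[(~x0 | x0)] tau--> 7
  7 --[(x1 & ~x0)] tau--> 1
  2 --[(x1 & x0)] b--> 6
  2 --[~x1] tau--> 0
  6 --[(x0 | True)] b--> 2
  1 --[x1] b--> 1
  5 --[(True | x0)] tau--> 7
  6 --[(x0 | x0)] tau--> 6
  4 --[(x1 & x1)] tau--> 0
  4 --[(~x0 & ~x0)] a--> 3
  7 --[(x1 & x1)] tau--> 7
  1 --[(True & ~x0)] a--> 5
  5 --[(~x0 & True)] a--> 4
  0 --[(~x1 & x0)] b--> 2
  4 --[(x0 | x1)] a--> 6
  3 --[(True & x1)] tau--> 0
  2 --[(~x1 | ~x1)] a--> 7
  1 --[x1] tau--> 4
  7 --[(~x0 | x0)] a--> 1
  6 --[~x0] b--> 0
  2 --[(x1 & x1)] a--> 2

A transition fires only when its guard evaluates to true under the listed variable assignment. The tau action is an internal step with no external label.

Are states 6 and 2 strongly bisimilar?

Refine partition for ~:
  P[0] = {{0,1,2,3,4,5,6,7}}
  P[1] = {{0},{1},{2},{3,5},{4},{6},{7}}
stable after 2 split(s): 7 block(s)
[6]={6}  [2]={2}

Answer: NOT BISIMILAR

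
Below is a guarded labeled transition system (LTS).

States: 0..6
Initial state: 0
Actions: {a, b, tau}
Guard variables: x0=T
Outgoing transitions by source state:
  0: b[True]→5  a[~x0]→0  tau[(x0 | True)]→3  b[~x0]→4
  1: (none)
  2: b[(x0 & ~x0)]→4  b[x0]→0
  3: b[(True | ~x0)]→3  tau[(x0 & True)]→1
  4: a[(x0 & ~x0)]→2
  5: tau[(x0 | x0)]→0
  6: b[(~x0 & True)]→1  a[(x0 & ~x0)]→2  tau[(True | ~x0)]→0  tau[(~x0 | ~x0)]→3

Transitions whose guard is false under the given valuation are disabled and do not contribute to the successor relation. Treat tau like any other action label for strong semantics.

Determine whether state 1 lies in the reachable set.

Answer: REACHABLE

Analysis:
Guard filter leaves 7 enabled edge(s).
L0 = {0}
L1 = {3,5}  total {0,3,5}
L2 = {1}  total {0,1,3,5}
R = {0,1,3,5}
Path to 1: tau·tau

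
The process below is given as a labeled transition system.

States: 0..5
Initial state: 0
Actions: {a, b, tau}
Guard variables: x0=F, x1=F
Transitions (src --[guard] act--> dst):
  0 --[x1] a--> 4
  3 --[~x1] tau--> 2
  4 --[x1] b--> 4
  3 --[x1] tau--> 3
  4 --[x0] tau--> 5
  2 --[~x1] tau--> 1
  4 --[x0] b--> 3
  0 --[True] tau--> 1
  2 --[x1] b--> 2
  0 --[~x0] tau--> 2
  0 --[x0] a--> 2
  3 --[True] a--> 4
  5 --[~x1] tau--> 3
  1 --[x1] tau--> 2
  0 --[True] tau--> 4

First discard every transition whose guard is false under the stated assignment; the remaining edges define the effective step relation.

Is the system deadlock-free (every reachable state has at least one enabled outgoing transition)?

R = {0,1,2,4}
  0: tau→1  tau→2  tau→4  [deg 3]
  1: ∅  [STUCK]
  2: tau→1  [deg 1]
  4: ∅  [STUCK]
witness 1: tau

Answer: DEADLOCK at state 1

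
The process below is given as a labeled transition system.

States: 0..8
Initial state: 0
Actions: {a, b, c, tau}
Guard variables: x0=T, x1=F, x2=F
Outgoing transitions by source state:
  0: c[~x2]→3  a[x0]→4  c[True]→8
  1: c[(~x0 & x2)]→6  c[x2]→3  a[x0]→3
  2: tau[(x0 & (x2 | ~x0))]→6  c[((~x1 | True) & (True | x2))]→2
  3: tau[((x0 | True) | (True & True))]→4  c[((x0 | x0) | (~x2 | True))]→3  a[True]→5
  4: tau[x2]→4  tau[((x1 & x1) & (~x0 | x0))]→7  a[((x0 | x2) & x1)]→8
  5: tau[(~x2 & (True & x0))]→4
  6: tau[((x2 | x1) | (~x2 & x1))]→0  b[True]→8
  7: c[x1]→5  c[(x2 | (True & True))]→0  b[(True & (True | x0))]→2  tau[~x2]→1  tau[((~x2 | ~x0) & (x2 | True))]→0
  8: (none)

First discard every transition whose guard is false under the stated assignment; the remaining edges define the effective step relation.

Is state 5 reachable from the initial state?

Answer: REACHABLE

Analysis:
14 transition(s) survive guard evaluation.
depth 0: {0}
depth 1: {3,4,8}  total {0,3,4,8}
depth 2: {5}  total {0,3,4,5,8}
Reachable = {0,3,4,5,8}
trace reaching 5: c·a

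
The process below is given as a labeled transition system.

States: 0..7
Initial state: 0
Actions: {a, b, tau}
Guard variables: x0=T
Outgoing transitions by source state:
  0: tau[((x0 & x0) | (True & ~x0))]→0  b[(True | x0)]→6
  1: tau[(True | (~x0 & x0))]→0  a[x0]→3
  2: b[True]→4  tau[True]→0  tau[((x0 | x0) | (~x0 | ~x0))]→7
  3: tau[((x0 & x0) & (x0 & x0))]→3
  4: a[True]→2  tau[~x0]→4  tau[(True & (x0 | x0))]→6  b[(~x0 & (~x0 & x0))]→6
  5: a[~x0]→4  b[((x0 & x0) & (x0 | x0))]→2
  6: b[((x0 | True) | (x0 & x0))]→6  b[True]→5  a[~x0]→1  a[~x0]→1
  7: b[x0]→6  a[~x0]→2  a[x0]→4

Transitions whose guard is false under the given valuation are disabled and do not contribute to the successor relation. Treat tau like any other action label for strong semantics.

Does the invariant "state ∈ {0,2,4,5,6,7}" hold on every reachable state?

Inv-set: {0,2,4,5,6,7}
R = {0,2,4,5,6,7}
  0: ok
  2: ok
  4: ok
  5: ok
  6: ok
  7: ok

Answer: INVARIANT HOLDS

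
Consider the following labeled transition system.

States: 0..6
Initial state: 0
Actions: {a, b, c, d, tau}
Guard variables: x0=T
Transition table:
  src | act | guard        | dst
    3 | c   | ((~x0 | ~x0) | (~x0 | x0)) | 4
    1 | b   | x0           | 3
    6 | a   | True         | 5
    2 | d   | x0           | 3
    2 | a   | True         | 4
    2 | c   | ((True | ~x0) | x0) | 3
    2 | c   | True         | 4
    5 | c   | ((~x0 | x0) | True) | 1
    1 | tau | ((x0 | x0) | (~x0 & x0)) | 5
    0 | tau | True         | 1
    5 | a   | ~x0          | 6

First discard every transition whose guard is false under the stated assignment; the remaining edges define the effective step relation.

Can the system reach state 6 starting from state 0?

Answer: UNREACHABLE

Trace:
After dropping false guards: 10 live edges.
L0 = {0}
L1 = {1}  total {0,1}
L2 = {3,5}  total {0,1,3,5}
L3 = {4}  total {0,1,3,4,5}
Reachable = {0,1,3,4,5}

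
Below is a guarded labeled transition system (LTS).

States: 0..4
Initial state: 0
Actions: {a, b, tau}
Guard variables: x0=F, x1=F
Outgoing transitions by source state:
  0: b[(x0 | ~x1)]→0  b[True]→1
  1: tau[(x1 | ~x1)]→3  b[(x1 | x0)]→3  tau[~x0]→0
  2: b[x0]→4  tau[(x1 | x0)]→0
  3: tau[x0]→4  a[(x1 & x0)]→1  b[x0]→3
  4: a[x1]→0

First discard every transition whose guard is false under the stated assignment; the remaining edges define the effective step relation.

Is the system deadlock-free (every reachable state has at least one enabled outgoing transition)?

Reachable = {0,1,3}
  0: b→0  b→1  [2 out]
  1: tau→0  tau→3  [2 out]
  3: ∅  [no exit]
trace reaching 3: b·tau

Answer: DEADLOCK at state 3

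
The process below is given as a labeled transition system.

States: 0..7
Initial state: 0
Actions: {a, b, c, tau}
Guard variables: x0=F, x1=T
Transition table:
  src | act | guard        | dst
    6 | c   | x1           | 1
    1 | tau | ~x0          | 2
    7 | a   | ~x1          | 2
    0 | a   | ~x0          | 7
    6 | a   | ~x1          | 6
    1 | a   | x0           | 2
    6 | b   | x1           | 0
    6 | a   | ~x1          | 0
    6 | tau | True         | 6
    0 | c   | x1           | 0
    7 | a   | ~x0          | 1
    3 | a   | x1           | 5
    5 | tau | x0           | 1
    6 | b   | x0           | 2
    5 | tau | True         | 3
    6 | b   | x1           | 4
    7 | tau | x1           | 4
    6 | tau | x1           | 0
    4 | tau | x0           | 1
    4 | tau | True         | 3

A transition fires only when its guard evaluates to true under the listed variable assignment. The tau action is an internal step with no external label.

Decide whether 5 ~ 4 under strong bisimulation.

Answer: BISIMILAR

Trace:
Bisimulation quotient by refinement:
  π0 = {{0,1,2,3,4,5,6,7}}
  π1 = {{0},{1,4,5},{2},{3},{6},{7}}
  π2 = {{0},{1},{2},{3},{4,5},{6},{7}}
stable after 3 split(s): 7 block(s)
class of 5: {4,5}; class of 4: {4,5}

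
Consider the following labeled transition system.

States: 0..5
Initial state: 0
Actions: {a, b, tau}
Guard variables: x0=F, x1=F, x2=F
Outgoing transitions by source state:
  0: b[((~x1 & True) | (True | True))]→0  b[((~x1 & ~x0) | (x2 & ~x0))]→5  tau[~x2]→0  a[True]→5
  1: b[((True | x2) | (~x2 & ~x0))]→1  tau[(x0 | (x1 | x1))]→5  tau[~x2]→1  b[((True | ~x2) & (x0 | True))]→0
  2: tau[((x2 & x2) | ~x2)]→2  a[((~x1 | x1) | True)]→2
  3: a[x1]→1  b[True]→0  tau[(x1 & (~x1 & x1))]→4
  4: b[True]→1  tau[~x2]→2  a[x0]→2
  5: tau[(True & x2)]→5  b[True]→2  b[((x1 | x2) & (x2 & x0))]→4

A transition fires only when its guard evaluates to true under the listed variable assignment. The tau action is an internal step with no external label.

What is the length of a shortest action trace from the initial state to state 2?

Breadth-first toward 2:
  Layer 0: {0}
  Layer 1: {5}
  Layer 2: {2}
first hit 2 at d=2 via a·b

Answer: 2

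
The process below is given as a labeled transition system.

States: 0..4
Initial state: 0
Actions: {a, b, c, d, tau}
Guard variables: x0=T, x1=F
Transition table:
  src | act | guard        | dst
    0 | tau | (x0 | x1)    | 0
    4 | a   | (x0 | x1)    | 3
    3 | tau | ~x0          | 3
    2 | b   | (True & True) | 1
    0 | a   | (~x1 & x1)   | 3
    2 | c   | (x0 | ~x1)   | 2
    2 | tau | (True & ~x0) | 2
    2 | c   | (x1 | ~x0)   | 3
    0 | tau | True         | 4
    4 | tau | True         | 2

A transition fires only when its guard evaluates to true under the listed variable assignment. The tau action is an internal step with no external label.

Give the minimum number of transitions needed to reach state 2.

BFS to 2:
  depth 0: {0}
  depth 1: {4}
  depth 2: {2,3}
depth(2)=2, e.g. tau·tau

Answer: 2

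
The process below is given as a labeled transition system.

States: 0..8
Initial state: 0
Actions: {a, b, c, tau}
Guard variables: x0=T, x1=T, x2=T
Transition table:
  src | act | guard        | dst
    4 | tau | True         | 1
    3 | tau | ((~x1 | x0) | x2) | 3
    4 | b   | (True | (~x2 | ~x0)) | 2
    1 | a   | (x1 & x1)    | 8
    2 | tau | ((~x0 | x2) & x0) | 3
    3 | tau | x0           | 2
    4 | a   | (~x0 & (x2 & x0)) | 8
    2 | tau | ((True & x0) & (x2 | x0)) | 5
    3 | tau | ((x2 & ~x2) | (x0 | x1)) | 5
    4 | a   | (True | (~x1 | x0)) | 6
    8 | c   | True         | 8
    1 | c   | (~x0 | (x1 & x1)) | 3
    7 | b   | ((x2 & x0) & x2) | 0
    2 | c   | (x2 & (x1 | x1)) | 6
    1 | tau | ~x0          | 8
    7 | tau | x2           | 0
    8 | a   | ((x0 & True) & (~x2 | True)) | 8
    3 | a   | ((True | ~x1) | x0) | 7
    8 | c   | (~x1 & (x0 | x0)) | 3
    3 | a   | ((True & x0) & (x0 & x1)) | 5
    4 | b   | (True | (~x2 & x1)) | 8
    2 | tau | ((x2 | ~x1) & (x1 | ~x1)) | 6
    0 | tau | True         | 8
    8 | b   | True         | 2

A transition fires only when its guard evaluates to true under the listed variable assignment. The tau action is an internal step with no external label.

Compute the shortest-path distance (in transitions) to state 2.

BFS to 2:
  Layer 0: {0}
  Layer 1: {8}
  Layer 2: {2}
first hit 2 at d=2 via tau·b

Answer: 2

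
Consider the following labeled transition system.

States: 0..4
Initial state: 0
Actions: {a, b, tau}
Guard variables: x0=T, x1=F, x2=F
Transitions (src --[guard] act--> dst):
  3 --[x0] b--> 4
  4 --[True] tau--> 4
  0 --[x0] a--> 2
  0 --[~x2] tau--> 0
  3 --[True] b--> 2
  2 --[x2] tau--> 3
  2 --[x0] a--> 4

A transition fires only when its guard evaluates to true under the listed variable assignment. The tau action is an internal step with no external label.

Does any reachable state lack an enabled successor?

Reach set: {0,2,4}
  0: a→2  tau→0  [2 exit(s)]
  2: a→4  [1 exit(s)]
  4: tau→4  [1 exit(s)]

Answer: DEADLOCK-FREE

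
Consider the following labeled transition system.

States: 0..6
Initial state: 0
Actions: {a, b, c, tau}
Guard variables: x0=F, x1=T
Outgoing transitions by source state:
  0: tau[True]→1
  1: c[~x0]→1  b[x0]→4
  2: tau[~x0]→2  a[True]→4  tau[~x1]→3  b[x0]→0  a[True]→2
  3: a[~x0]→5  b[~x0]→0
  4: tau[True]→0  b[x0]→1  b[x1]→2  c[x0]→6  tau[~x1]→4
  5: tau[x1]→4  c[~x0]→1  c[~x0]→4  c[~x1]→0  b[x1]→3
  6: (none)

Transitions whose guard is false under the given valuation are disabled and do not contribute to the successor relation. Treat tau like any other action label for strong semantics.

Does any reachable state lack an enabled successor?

Reach set: {0,1}
  0: tau→1  [1 out]
  1: c→1  [1 out]

Answer: DEADLOCK-FREE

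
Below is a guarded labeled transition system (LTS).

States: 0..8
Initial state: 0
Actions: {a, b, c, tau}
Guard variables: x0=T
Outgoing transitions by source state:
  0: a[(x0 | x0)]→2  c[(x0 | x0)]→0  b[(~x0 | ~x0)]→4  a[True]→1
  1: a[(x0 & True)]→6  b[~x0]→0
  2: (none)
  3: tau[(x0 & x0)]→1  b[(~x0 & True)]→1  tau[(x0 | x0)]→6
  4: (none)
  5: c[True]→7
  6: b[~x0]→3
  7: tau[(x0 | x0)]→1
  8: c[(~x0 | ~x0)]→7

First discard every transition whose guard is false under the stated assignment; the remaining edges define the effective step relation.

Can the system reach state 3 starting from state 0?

Answer: UNREACHABLE

Working:
After dropping false guards: 8 live edges.
depth 0: {0}
depth 1: {1,2}  total {0,1,2}
depth 2: {6}  total {0,1,2,6}
Reach set: {0,1,2,6}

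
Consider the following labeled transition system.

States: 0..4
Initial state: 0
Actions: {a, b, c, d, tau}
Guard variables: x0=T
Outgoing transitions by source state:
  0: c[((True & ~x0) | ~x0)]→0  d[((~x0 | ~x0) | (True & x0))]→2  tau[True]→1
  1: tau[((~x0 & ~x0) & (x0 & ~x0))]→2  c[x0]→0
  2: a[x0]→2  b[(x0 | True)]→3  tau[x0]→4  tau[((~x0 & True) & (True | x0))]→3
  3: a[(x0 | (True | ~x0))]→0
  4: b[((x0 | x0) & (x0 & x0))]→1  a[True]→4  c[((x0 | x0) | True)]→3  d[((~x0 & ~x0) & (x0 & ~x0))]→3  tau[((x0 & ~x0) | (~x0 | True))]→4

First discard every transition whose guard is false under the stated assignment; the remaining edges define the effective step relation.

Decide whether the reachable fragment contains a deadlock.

Answer: DEADLOCK-FREE

Analysis:
Reach set: {0,1,2,3,4}
  0: d→2  tau→1  [deg 2]
  1: c→0  [deg 1]
  2: a→2  b→3  tau→4  [deg 3]
  3: a→0  [deg 1]
  4: a→4  b→1  c→3  tau→4  [deg 4]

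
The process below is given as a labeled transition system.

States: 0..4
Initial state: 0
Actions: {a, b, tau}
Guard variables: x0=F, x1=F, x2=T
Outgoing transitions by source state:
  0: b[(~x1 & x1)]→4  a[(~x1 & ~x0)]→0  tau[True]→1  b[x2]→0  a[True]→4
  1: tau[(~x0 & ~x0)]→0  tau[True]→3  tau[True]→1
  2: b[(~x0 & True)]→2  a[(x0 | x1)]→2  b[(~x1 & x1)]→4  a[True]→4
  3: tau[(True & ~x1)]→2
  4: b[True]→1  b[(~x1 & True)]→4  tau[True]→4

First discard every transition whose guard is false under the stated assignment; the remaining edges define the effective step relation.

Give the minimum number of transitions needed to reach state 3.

BFS to 3:
  Layer 0: {0}
  Layer 1: {1,4}
  Layer 2: {3}
3 enters at depth 2; path tau·tau

Answer: 2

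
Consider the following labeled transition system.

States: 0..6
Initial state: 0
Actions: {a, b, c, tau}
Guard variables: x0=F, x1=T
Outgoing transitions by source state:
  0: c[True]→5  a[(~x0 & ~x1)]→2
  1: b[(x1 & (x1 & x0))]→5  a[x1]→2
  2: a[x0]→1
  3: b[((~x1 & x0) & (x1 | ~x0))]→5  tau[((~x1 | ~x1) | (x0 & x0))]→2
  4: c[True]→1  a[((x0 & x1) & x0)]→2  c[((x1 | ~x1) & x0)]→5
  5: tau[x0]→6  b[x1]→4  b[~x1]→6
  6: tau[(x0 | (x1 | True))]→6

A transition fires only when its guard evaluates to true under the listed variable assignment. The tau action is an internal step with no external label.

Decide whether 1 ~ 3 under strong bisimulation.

Answer: NOT BISIMILAR

Trace:
Refine partition for ~:
  P[0] = {{0,1,2,3,4,5,6}}
  P[1] = {{0,4},{1},{2,3},{5},{6}}
  P[2] = {{0},{1},{2,3},{4},{5},{6}}
6 equivalence class(es) (converged in 3)
[1]={1}  [3]={2,3}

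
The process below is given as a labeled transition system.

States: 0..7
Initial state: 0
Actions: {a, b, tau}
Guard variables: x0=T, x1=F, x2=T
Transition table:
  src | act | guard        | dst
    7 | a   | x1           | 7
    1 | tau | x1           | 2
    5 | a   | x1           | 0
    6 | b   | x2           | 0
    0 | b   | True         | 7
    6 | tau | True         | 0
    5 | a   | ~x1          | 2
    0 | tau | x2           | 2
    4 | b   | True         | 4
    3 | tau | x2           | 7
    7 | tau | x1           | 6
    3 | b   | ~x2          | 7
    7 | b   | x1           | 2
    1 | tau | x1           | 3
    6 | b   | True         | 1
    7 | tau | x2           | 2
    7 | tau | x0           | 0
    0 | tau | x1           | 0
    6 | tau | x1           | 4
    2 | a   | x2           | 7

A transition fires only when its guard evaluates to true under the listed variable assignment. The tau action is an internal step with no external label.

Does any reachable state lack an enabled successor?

Reachable = {0,2,7}
  0: b→7  tau→2  [2 exit(s)]
  2: a→7  [1 exit(s)]
  7: tau→0  tau→2  [2 exit(s)]

Answer: DEADLOCK-FREE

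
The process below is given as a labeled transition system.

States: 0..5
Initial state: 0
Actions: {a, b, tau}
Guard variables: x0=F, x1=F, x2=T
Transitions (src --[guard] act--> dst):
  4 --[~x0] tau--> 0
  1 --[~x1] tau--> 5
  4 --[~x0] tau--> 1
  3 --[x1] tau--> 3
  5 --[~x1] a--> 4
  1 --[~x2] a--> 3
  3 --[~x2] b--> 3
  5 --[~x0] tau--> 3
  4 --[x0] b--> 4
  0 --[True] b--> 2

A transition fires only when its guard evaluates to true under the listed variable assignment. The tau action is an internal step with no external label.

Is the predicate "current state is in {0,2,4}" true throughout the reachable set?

Safe = {0,2,4}
Reachable = {0,2}
  0: ok
  2: ok

Answer: INVARIANT HOLDS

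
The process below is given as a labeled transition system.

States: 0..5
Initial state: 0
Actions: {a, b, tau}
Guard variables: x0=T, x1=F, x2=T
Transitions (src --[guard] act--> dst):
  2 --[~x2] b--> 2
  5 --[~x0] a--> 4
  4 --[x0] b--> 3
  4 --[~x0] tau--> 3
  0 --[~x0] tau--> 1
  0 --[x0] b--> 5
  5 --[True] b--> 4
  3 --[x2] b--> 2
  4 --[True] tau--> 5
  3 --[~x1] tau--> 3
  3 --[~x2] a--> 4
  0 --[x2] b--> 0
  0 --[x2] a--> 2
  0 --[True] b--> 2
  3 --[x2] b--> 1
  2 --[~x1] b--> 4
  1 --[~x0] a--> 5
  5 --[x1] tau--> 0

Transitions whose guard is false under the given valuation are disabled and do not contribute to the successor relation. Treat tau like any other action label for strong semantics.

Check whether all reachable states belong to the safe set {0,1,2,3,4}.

Answer: INVARIANT VIOLATED at state 5

Working:
Safe = {0,1,2,3,4}
R = {0,1,2,3,4,5}
  0: ✓
  1: ✓
  2: ✓
  3: ✓
  4: ✓
  5: VIOLATES
counterexample path to 5: b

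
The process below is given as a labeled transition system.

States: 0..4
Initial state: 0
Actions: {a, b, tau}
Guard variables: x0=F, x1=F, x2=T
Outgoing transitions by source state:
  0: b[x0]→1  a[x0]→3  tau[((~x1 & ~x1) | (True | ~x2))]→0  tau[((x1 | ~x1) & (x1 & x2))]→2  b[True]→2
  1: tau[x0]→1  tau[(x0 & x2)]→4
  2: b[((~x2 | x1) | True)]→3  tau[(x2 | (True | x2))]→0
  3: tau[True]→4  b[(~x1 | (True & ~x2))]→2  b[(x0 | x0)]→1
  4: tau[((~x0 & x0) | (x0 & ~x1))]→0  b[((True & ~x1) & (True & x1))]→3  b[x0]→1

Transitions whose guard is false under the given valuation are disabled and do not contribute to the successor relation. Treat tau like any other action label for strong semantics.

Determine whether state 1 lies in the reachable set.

Answer: UNREACHABLE

Working:
6 transition(s) survive guard evaluation.
depth 0: {0}
depth 1: {2}  total {0,2}
depth 2: {3}  total {0,2,3}
depth 3: {4}  total {0,2,3,4}
Reach set: {0,2,3,4}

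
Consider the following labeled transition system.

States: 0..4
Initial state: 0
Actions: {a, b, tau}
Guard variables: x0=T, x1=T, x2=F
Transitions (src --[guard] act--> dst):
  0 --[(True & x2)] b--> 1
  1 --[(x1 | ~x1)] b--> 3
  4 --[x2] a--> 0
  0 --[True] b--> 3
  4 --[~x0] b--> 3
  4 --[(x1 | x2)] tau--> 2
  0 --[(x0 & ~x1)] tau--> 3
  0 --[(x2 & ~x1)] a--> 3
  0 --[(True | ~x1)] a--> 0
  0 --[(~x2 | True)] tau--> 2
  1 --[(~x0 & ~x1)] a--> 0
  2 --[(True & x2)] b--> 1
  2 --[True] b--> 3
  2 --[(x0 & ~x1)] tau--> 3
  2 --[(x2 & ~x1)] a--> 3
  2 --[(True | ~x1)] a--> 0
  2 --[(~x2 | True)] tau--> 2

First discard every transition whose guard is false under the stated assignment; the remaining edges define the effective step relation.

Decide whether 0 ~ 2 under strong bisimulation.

Refine partition for ~:
  π0 = {{0,1,2,3,4}}
  π1 = {{0,2},{1},{3},{4}}
4 equivalence class(es) (converged in 2)
0∈{0,2}, 2∈{0,2}

Answer: BISIMILAR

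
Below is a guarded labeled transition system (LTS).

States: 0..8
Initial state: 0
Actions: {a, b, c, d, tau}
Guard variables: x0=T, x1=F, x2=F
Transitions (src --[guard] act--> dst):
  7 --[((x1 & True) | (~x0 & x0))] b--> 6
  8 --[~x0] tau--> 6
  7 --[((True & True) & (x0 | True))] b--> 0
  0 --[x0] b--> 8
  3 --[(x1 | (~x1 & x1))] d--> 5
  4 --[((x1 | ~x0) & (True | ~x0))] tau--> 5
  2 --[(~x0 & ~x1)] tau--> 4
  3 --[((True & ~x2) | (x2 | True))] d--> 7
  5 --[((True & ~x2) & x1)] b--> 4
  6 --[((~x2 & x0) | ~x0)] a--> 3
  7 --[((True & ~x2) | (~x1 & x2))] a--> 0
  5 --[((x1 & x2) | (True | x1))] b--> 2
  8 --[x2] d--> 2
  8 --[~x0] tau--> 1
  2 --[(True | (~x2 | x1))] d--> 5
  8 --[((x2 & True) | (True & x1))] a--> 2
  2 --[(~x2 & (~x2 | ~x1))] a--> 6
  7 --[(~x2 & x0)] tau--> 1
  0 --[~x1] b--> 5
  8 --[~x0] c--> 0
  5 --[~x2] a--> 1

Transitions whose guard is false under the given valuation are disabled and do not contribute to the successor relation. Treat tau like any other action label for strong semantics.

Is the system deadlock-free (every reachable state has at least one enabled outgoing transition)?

Answer: DEADLOCK at state 1

Working:
Reachable = {0,1,2,3,5,6,7,8}
  0: b→5  b→8  [deg 2]
  1: ∅  [no exit]
  2: a→6  d→5  [deg 2]
  3: d→7  [deg 1]
  5: a→1  b→2  [deg 2]
  6: a→3  [deg 1]
  7: a→0  b→0  tau→1  [deg 3]
  8: ∅  [no exit]
trace reaching 1: b·a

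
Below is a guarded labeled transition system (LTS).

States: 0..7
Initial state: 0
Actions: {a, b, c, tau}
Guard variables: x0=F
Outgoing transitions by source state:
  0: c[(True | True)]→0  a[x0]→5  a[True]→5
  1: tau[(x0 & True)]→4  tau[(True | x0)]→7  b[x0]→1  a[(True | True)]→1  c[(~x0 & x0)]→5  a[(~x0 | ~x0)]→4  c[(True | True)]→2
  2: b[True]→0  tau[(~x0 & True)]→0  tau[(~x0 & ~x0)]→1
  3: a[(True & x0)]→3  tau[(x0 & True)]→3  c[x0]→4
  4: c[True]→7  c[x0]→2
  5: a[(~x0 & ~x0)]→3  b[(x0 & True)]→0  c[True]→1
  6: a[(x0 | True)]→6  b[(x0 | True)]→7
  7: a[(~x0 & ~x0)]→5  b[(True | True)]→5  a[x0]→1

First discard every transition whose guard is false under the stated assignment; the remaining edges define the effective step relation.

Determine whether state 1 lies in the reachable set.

After dropping false guards: 16 live edges.
L0 = {0}
L1 = {5}  total {0,5}
L2 = {1,3}  total {0,1,3,5}
L3 = {2,4,7}  total {0,1,2,3,4,5,7}
R = {0,1,2,3,4,5,7}
Path to 1: a·c

Answer: REACHABLE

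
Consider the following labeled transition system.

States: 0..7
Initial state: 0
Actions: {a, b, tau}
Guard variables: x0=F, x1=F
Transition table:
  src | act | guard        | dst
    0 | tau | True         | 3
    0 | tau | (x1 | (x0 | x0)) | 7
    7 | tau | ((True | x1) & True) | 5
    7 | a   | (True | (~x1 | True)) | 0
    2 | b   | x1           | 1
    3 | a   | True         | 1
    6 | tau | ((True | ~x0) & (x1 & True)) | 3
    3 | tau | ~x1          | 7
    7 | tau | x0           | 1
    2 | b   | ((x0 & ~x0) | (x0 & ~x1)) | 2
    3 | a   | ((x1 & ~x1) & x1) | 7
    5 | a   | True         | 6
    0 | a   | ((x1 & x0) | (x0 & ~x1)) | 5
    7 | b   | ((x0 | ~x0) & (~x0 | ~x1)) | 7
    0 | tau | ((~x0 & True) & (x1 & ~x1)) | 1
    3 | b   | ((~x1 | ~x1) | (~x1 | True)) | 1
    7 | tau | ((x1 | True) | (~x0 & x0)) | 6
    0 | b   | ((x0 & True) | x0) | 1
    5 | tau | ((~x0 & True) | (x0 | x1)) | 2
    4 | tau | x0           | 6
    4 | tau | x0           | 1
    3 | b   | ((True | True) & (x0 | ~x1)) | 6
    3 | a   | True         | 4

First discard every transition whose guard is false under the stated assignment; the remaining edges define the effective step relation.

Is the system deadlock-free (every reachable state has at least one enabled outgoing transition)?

R = {0,1,2,3,4,5,6,7}
  0: tau→3  [deg 1]
  1: ∅  [STUCK]
  2: ∅  [STUCK]
  3: a→1  a→4  b→1  b→6  tau→7  [deg 5]
  4: ∅  [STUCK]
  5: a→6  tau→2  [deg 2]
  6: ∅  [STUCK]
  7: a→0  b→7  tau→5  tau→6  [deg 4]
Path to 1: tau·a

Answer: DEADLOCK at state 1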